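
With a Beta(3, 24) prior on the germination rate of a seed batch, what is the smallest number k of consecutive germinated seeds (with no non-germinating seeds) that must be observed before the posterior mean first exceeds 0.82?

k = 107

After k germinated seeds and 0 non-germinating seeds the posterior is Beta(3+k, 24), with mean (3+k)/(3+24+k).
Set (3+k)/(27+k) > 0.82 and solve: k > (0.82·27 − 3)/(1 − 0.82) = 106.333.
The smallest integer exceeding 106.333 is 107.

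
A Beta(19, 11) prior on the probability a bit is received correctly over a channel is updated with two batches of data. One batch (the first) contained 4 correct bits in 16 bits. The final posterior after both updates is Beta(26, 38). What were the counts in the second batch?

Sequential conjugate updates are equivalent to a single update on the pooled data, so total successes = posterior α − prior α and total failures = posterior β − prior β.
Total across both batches: 26−19=7 correct bits, 38−11=27 errors.
Subtract the first batch: 7−4=3 correct bits and 27−12=15 errors.

3 correct bits and 15 errors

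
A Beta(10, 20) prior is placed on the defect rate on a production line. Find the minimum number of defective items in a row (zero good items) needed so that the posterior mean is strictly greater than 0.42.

k = 5

After k defective items and 0 good items the posterior is Beta(10+k, 20), with mean (10+k)/(10+20+k).
Set (10+k)/(30+k) > 0.42 and solve: k > (0.42·30 − 10)/(1 − 0.42) = 4.483.
The smallest integer exceeding 4.483 is 5.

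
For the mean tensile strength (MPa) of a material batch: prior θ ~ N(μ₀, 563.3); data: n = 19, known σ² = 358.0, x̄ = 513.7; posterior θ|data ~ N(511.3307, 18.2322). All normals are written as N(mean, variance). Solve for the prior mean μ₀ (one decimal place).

The posterior mean is a precision-weighted average: μ_n = (τ₀μ₀ + τ_data·x̄)/(τ₀+τ_data), with τ₀=1/σ₀² and τ_data=n/σ².
Here τ₀ = 1/563.3 = 0.001775 and τ_data = 19/358.0 = 0.053073, so τ_n = 0.054848.
Rearranging for μ₀: μ₀ = (μ_n·τ_n − τ_data·x̄)/τ₀ = (511.3307·0.054848 − 0.053073·513.7) / 0.001775 = 0.781866/0.001775 ≈ 440.5.

μ₀ = 440.5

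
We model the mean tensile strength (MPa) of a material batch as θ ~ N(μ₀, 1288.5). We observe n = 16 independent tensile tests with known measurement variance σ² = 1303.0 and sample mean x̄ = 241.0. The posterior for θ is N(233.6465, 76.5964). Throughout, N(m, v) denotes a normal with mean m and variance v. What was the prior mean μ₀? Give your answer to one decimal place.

The posterior mean is a precision-weighted average: μ_n = (τ₀μ₀ + τ_data·x̄)/(τ₀+τ_data), with τ₀=1/σ₀² and τ_data=n/σ².
Here τ₀ = 1/1288.5 = 0.000776 and τ_data = 16/1303.0 = 0.012279, so τ_n = 0.013055.
Rearranging for μ₀: μ₀ = (μ_n·τ_n − τ_data·x̄)/τ₀ = (233.6465·0.013055 − 0.012279·241.0) / 0.000776 = 0.091016/0.000776 ≈ 117.3.

μ₀ = 117.3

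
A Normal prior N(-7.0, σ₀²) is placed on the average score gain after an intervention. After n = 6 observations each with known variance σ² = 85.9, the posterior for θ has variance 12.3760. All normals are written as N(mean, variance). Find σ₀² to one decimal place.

Posterior precision equals prior precision plus data precision: 1/σ_n² = 1/σ₀² + n/σ².
So 1/σ₀² = 1/12.3760 − 6/85.9 = 0.080802 − 0.069849 = 0.010953.
Hence σ₀² = 1/0.010953 ≈ 91.3.

σ₀² = 91.3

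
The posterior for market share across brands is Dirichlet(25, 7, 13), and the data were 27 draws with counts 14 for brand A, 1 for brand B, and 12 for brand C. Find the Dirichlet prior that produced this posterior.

For a Dirichlet(α) prior with multinomial counts c, the posterior is Dirichlet(α + c) componentwise.
Subtract each count from the matching posterior parameter: 25−14=11, 7−1=6, 13−12=1.

Dirichlet(11, 6, 1)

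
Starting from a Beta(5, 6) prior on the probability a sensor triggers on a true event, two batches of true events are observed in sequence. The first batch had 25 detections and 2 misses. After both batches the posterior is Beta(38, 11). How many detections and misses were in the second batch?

Because Beta–binomial updating is additive in the counts, the combined data contributed (α_post−α_prior, β_post−β_prior) successes and failures.
Total across both batches: 38−5=33 detections, 11−6=5 misses.
Subtract the first batch: 33−25=8 detections and 5−2=3 misses.

8 detections and 3 misses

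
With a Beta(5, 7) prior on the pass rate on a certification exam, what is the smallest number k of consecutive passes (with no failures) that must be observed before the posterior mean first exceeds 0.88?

k = 47

After k passes and 0 failures the posterior is Beta(5+k, 7), with mean (5+k)/(5+7+k).
Set (5+k)/(12+k) > 0.88 and solve: k > (0.88·12 − 5)/(1 − 0.88) = 46.333.
The smallest integer exceeding 46.333 is 47.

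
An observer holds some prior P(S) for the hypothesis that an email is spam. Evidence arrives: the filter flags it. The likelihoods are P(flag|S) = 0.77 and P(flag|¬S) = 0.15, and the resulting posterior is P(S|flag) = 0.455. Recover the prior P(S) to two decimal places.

Bayes' rule in odds form gives O(S|E) = O(S)·[P(E|S)/P(E|¬S)], hence O(S) = O(S|E)/LR.
Posterior odds = 0.455/(1−0.455) = 0.8349. LR = 0.77/0.15 = 5.1333.
Prior odds = 0.8349/5.1333 = 0.1626, so P(S) = 0.1626/(1+0.1626) ≈ 0.14.

P(S) = 0.14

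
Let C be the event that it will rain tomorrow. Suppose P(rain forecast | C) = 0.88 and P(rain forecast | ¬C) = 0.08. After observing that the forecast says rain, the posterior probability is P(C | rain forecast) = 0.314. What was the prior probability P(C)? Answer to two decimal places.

In odds form, posterior odds = prior odds × likelihood ratio, so prior odds = posterior odds ÷ LR.
Posterior odds = 0.314/(1−0.314) = 0.4577. LR = 0.88/0.08 = 11.0000.
Prior odds = 0.4577/11.0000 = 0.0416, so P(C) = 0.0416/(1+0.0416) ≈ 0.04.

P(C) = 0.04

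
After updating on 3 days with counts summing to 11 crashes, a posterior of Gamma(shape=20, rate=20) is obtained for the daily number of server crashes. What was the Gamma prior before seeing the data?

Gamma(shape=9, rate=17)

Gamma–Poisson conjugacy: posterior shape = α + Σxᵢ, posterior rate = β + n.
So α = 20 − 11 = 9 and β = 20 − 3 = 17.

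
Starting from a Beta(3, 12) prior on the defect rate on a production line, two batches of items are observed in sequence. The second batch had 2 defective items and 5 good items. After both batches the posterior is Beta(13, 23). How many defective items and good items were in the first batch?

8 defective items and 6 good items

Sequential conjugate updates are equivalent to a single update on the pooled data, so total successes = posterior α − prior α and total failures = posterior β − prior β.
Total across both batches: 13−3=10 defective items, 23−12=11 good items.
Subtract the second batch: 10−2=8 defective items and 11−5=6 good items.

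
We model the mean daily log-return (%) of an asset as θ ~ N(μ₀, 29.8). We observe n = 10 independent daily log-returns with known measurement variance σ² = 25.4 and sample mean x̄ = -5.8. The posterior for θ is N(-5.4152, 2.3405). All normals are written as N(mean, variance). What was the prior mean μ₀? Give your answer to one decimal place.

μ₀ = -0.9

With known observation variance, the Normal–Normal posterior has precision τ_n = τ₀ + n/σ² and mean μ_n = (τ₀μ₀ + (n/σ²)x̄)/τ_n.
Here τ₀ = 1/29.8 = 0.033557 and τ_data = 10/25.4 = 0.393701, so τ_n = 0.427258.
Rearranging for μ₀: μ₀ = (μ_n·τ_n − τ_data·x̄)/τ₀ = (-5.4152·0.427258 − 0.393701·-5.8) / 0.033557 = -0.030222/0.033557 ≈ -0.9.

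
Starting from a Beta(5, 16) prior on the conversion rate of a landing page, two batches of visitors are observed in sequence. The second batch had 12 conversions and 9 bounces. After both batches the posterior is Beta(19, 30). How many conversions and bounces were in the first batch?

2 conversions and 5 bounces

Sequential conjugate updates are equivalent to a single update on the pooled data, so total successes = posterior α − prior α and total failures = posterior β − prior β.
Total across both batches: 19−5=14 conversions, 30−16=14 bounces.
Subtract the second batch: 14−12=2 conversions and 14−9=5 bounces.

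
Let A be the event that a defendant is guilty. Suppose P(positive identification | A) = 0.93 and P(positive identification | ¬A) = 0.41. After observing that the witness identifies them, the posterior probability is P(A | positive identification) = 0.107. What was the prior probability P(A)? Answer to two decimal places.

Bayes' rule in odds form gives O(A|E) = O(A)·[P(E|A)/P(E|¬A)], hence O(A) = O(A|E)/LR.
Posterior odds = 0.107/(1−0.107) = 0.1198. LR = 0.93/0.41 = 2.2683.
Prior odds = 0.1198/2.2683 = 0.0528, so P(A) = 0.0528/(1+0.0528) ≈ 0.05.

P(A) = 0.05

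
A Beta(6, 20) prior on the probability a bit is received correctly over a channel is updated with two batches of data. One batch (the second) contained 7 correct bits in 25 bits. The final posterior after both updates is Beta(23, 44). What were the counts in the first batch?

10 correct bits and 6 errors

Because Beta–binomial updating is additive in the counts, the combined data contributed (α_post−α_prior, β_post−β_prior) successes and failures.
Total across both batches: 23−6=17 correct bits, 44−20=24 errors.
Subtract the second batch: 17−7=10 correct bits and 24−18=6 errors.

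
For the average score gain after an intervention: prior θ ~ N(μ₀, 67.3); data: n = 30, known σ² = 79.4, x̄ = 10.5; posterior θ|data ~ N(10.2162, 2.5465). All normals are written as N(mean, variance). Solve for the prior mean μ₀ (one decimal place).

The posterior mean is a precision-weighted average: μ_n = (τ₀μ₀ + τ_data·x̄)/(τ₀+τ_data), with τ₀=1/σ₀² and τ_data=n/σ².
Here τ₀ = 1/67.3 = 0.014859 and τ_data = 30/79.4 = 0.377834, so τ_n = 0.392693.
Rearranging for μ₀: μ₀ = (μ_n·τ_n − τ_data·x̄)/τ₀ = (10.2162·0.392693 − 0.377834·10.5) / 0.014859 = 0.044573/0.014859 ≈ 3.0.

μ₀ = 3.0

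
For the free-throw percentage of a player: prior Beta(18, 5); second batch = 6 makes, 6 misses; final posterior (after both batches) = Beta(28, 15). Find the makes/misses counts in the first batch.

Sequential conjugate updates are equivalent to a single update on the pooled data, so total successes = posterior α − prior α and total failures = posterior β − prior β.
Total across both batches: 28−18=10 makes, 15−5=10 misses.
Subtract the second batch: 10−6=4 makes and 10−6=4 misses.

4 makes and 4 misses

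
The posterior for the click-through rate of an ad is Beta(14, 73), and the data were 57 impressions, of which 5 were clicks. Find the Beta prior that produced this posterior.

Beta(9, 21)

Beta is conjugate to the binomial likelihood: posterior = Beta(α+s, β+f).
Subtract the data counts: 14−5=9, 73−52=21.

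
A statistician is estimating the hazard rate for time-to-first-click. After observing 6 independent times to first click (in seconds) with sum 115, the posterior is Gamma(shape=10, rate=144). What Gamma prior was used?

Gamma(shape=4, rate=29)

For an exponential likelihood with a Gamma(α, β) prior on the rate, n observations with total T give posterior Gamma(α+n, β+T).
So α = 10 − 6 = 4 and β = 144 − 115 = 29.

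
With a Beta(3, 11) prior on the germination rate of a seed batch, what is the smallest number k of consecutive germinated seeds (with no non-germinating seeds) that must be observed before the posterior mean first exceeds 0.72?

After k germinated seeds and 0 non-germinating seeds the posterior is Beta(3+k, 11), with mean (3+k)/(3+11+k).
Set (3+k)/(14+k) > 0.72 and solve: k > (0.72·14 − 3)/(1 − 0.72) = 25.286.
The smallest integer exceeding 25.286 is 26.

k = 26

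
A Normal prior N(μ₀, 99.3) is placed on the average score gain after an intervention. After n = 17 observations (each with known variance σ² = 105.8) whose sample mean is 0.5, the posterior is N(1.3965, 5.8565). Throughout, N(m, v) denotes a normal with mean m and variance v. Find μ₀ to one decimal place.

μ₀ = 15.7

The posterior mean is a precision-weighted average: μ_n = (τ₀μ₀ + τ_data·x̄)/(τ₀+τ_data), with τ₀=1/σ₀² and τ_data=n/σ².
Here τ₀ = 1/99.3 = 0.010070 and τ_data = 17/105.8 = 0.160681, so τ_n = 0.170751.
Rearranging for μ₀: μ₀ = (μ_n·τ_n − τ_data·x̄)/τ₀ = (1.3965·0.170751 − 0.160681·0.5) / 0.010070 = 0.158113/0.010070 ≈ 15.7.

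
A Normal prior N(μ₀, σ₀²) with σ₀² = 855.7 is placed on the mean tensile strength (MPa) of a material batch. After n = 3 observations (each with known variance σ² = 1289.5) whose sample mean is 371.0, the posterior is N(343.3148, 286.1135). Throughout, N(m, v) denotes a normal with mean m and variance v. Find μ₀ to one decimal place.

μ₀ = 288.2

The posterior mean is a precision-weighted average: μ_n = (τ₀μ₀ + τ_data·x̄)/(τ₀+τ_data), with τ₀=1/σ₀² and τ_data=n/σ².
Here τ₀ = 1/855.7 = 0.001169 and τ_data = 3/1289.5 = 0.002326, so τ_n = 0.003495.
Rearranging for μ₀: μ₀ = (μ_n·τ_n − τ_data·x̄)/τ₀ = (343.3148·0.003495 − 0.002326·371.0) / 0.001169 = 0.336939/0.001169 ≈ 288.2.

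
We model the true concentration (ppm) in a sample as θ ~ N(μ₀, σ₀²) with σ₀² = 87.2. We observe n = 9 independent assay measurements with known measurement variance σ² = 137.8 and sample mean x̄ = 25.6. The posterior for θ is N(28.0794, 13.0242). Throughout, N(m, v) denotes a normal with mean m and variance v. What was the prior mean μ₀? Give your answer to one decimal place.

μ₀ = 42.2

With known observation variance, the Normal–Normal posterior has precision τ_n = τ₀ + n/σ² and mean μ_n = (τ₀μ₀ + (n/σ²)x̄)/τ_n.
Here τ₀ = 1/87.2 = 0.011468 and τ_data = 9/137.8 = 0.065312, so τ_n = 0.076780.
Rearranging for μ₀: μ₀ = (μ_n·τ_n − τ_data·x̄)/τ₀ = (28.0794·0.076780 − 0.065312·25.6) / 0.011468 = 0.483949/0.011468 ≈ 42.2.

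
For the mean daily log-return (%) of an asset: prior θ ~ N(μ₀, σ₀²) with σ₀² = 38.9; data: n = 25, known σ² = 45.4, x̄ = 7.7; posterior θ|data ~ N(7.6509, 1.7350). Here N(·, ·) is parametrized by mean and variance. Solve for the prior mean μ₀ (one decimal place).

μ₀ = 6.6

The posterior mean is a precision-weighted average: μ_n = (τ₀μ₀ + τ_data·x̄)/(τ₀+τ_data), with τ₀=1/σ₀² and τ_data=n/σ².
Here τ₀ = 1/38.9 = 0.025707 and τ_data = 25/45.4 = 0.550661, so τ_n = 0.576368.
Rearranging for μ₀: μ₀ = (μ_n·τ_n − τ_data·x̄)/τ₀ = (7.6509·0.576368 − 0.550661·7.7) / 0.025707 = 0.169644/0.025707 ≈ 6.6.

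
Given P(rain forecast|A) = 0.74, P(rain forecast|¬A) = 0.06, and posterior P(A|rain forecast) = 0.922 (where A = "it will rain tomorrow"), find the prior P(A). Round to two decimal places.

Bayes' rule in odds form gives O(A|E) = O(A)·[P(E|A)/P(E|¬A)], hence O(A) = O(A|E)/LR.
Posterior odds = 0.922/(1−0.922) = 11.8205. LR = 0.74/0.06 = 12.3333.
Prior odds = 11.8205/12.3333 = 0.9584, so P(A) = 0.9584/(1+0.9584) ≈ 0.49.

P(A) = 0.49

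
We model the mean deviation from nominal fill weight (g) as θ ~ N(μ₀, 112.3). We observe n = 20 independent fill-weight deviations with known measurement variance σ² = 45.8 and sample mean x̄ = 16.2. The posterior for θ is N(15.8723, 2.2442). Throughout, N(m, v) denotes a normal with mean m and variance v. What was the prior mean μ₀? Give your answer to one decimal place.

μ₀ = -0.2

With known observation variance, the Normal–Normal posterior has precision τ_n = τ₀ + n/σ² and mean μ_n = (τ₀μ₀ + (n/σ²)x̄)/τ_n.
Here τ₀ = 1/112.3 = 0.008905 and τ_data = 20/45.8 = 0.436681, so τ_n = 0.445586.
Rearranging for μ₀: μ₀ = (μ_n·τ_n − τ_data·x̄)/τ₀ = (15.8723·0.445586 − 0.436681·16.2) / 0.008905 = -0.001758/0.008905 ≈ -0.2.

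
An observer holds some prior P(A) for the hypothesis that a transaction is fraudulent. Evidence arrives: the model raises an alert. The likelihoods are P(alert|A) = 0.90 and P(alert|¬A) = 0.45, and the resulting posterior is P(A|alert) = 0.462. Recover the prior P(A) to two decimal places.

P(A) = 0.30

In odds form, posterior odds = prior odds × likelihood ratio, so prior odds = posterior odds ÷ LR.
Posterior odds = 0.462/(1−0.462) = 0.8587. LR = 0.90/0.45 = 2.0000.
Prior odds = 0.8587/2.0000 = 0.4294, so P(A) = 0.4294/(1+0.4294) ≈ 0.30.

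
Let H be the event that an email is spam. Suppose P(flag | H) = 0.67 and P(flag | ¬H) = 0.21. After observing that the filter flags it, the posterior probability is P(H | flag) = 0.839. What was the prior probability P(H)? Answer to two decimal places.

P(H) = 0.62

In odds form, posterior odds = prior odds × likelihood ratio, so prior odds = posterior odds ÷ LR.
Posterior odds = 0.839/(1−0.839) = 5.2112. LR = 0.67/0.21 = 3.1905.
Prior odds = 5.2112/3.1905 = 1.6333, so P(H) = 1.6333/(1+1.6333) ≈ 0.62.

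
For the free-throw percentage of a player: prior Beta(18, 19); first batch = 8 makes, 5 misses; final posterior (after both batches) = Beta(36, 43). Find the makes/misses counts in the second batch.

Because Beta–binomial updating is additive in the counts, the combined data contributed (α_post−α_prior, β_post−β_prior) successes and failures.
Total across both batches: 36−18=18 makes, 43−19=24 misses.
Subtract the first batch: 18−8=10 makes and 24−5=19 misses.

10 makes and 19 misses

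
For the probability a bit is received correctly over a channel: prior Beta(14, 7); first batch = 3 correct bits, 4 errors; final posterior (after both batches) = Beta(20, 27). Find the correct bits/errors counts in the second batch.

Because Beta–binomial updating is additive in the counts, the combined data contributed (α_post−α_prior, β_post−β_prior) successes and failures.
Total across both batches: 20−14=6 correct bits, 27−7=20 errors.
Subtract the first batch: 6−3=3 correct bits and 20−4=16 errors.

3 correct bits and 16 errors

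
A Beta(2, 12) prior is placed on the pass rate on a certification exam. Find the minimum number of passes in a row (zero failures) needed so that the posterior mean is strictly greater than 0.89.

k = 96

After k passes and 0 failures the posterior is Beta(2+k, 12), with mean (2+k)/(2+12+k).
Set (2+k)/(14+k) > 0.89 and solve: k > (0.89·14 − 2)/(1 − 0.89) = 95.091.
The smallest integer exceeding 95.091 is 96, and checking k=96: (98)/(110) = 0.8909 > 0.89.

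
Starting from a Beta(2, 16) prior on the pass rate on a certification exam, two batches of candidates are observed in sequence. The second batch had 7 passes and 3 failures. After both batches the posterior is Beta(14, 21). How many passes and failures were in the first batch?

5 passes and 2 failures

Sequential conjugate updates are equivalent to a single update on the pooled data, so total successes = posterior α − prior α and total failures = posterior β − prior β.
Total across both batches: 14−2=12 passes, 21−16=5 failures.
Subtract the second batch: 12−7=5 passes and 5−3=2 failures.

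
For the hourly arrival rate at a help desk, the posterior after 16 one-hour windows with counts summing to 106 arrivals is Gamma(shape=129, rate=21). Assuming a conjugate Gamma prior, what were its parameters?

Gamma(shape=23, rate=5)

A Gamma(α, β) prior (rate parametrization) on a Poisson rate with n observations summing to S gives posterior Gamma(α+S, β+n).
So α = 129 − 106 = 23 and β = 21 − 16 = 5.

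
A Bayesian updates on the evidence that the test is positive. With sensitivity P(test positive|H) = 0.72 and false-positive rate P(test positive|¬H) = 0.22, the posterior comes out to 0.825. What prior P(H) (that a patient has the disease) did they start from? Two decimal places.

P(H) = 0.59

In odds form, posterior odds = prior odds × likelihood ratio, so prior odds = posterior odds ÷ LR.
Posterior odds = 0.825/(1−0.825) = 4.7143. LR = 0.72/0.22 = 3.2727.
Prior odds = 4.7143/3.2727 = 1.4405, so P(H) = 1.4405/(1+1.4405) ≈ 0.59.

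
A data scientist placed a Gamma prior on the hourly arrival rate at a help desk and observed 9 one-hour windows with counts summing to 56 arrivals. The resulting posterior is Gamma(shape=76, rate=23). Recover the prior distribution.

A Gamma(α, β) prior (rate parametrization) on a Poisson rate with n observations summing to S gives posterior Gamma(α+S, β+n).
So α = 76 − 56 = 20 and β = 23 − 9 = 14.

Gamma(shape=20, rate=14)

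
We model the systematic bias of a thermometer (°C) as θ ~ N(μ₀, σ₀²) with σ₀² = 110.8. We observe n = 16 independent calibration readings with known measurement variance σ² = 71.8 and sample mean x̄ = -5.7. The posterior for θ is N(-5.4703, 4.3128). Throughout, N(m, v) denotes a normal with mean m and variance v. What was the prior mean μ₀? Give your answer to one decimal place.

μ₀ = 0.2

The posterior mean is a precision-weighted average: μ_n = (τ₀μ₀ + τ_data·x̄)/(τ₀+τ_data), with τ₀=1/σ₀² and τ_data=n/σ².
Here τ₀ = 1/110.8 = 0.009025 and τ_data = 16/71.8 = 0.222841, so τ_n = 0.231866.
Rearranging for μ₀: μ₀ = (μ_n·τ_n − τ_data·x̄)/τ₀ = (-5.4703·0.231866 − 0.222841·-5.7) / 0.009025 = 0.001817/0.009025 ≈ 0.2.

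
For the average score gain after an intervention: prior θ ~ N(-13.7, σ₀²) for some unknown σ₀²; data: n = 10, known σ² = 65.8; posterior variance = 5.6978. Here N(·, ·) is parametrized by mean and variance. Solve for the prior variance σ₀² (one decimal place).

σ₀² = 42.5

For the Normal–Normal model with known σ², precisions add: τ_n = τ₀ + n/σ².
So 1/σ₀² = 1/5.6978 − 10/65.8 = 0.175506 − 0.151976 = 0.023530.
Hence σ₀² = 1/0.023530 ≈ 42.5.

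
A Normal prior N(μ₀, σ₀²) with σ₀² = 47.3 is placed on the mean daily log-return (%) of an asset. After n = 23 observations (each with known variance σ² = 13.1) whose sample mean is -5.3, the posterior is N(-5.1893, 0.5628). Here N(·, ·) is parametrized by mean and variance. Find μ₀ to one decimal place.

The posterior mean is a precision-weighted average: μ_n = (τ₀μ₀ + τ_data·x̄)/(τ₀+τ_data), with τ₀=1/σ₀² and τ_data=n/σ².
Here τ₀ = 1/47.3 = 0.021142 and τ_data = 23/13.1 = 1.755725, so τ_n = 1.776867.
Rearranging for μ₀: μ₀ = (μ_n·τ_n − τ_data·x̄)/τ₀ = (-5.1893·1.776867 − 1.755725·-5.3) / 0.021142 = 0.084647/0.021142 ≈ 4.0.

μ₀ = 4.0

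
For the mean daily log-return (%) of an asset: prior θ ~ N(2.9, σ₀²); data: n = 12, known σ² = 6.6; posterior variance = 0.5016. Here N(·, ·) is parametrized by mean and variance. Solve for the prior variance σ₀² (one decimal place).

σ₀² = 5.7

For the Normal–Normal model with known σ², precisions add: τ_n = τ₀ + n/σ².
So 1/σ₀² = 1/0.5016 − 12/6.6 = 1.993620 − 1.818182 = 0.175438.
Hence σ₀² = 1/0.175438 ≈ 5.7.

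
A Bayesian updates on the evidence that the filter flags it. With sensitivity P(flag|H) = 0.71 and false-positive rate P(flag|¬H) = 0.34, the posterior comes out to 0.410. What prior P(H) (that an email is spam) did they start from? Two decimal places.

In odds form, posterior odds = prior odds × likelihood ratio, so prior odds = posterior odds ÷ LR.
Posterior odds = 0.410/(1−0.410) = 0.6949. LR = 0.71/0.34 = 2.0882.
Prior odds = 0.6949/2.0882 = 0.3328, so P(H) = 0.3328/(1+0.3328) ≈ 0.25.

P(H) = 0.25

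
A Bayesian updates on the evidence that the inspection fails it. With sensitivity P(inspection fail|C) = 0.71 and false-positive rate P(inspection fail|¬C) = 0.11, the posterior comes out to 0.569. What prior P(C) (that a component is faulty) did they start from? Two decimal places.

P(C) = 0.17

Bayes' rule in odds form gives O(C|E) = O(C)·[P(E|C)/P(E|¬C)], hence O(C) = O(C|E)/LR.
Posterior odds = 0.569/(1−0.569) = 1.3202. LR = 0.71/0.11 = 6.4545.
Prior odds = 1.3202/6.4545 = 0.2045, so P(C) = 0.2045/(1+0.2045) ≈ 0.17.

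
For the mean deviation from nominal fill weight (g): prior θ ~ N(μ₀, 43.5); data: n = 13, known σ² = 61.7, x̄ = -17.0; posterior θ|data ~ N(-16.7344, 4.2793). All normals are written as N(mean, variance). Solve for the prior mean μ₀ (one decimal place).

μ₀ = -14.3

With known observation variance, the Normal–Normal posterior has precision τ_n = τ₀ + n/σ² and mean μ_n = (τ₀μ₀ + (n/σ²)x̄)/τ_n.
Here τ₀ = 1/43.5 = 0.022989 and τ_data = 13/61.7 = 0.210697, so τ_n = 0.233686.
Rearranging for μ₀: μ₀ = (μ_n·τ_n − τ_data·x̄)/τ₀ = (-16.7344·0.233686 − 0.210697·-17.0) / 0.022989 = -0.328746/0.022989 ≈ -14.3.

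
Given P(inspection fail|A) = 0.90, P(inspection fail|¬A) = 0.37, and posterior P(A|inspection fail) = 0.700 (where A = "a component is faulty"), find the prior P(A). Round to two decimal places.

P(A) = 0.49

Bayes' rule in odds form gives O(A|E) = O(A)·[P(E|A)/P(E|¬A)], hence O(A) = O(A|E)/LR.
Posterior odds = 0.700/(1−0.700) = 2.3333. LR = 0.90/0.37 = 2.4324.
Prior odds = 2.3333/2.4324 = 0.9593, so P(A) = 0.9593/(1+0.9593) ≈ 0.49.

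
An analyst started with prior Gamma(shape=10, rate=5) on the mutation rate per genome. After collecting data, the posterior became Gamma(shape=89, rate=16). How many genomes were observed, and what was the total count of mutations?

n = 11 genomes with total 79 mutations

A Gamma(α, β) prior (rate parametrization) on a Poisson rate with n observations summing to S gives posterior Gamma(α+S, β+n).
Matching: Σxᵢ = 89 − 10 = 79 and n = 16 − 5 = 11.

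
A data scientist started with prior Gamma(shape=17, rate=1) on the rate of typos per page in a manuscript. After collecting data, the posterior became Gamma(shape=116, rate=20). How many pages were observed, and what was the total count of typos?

Gamma–Poisson conjugacy: posterior shape = α + Σxᵢ, posterior rate = β + n.
Matching: Σxᵢ = 116 − 17 = 99 and n = 20 − 1 = 19.

n = 19 pages with total 99 typos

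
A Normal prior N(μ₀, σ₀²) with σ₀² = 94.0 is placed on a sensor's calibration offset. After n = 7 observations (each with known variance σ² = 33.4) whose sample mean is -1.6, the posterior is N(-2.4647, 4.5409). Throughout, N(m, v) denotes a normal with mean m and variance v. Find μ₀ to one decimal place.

μ₀ = -19.5

With known observation variance, the Normal–Normal posterior has precision τ_n = τ₀ + n/σ² and mean μ_n = (τ₀μ₀ + (n/σ²)x̄)/τ_n.
Here τ₀ = 1/94.0 = 0.010638 and τ_data = 7/33.4 = 0.209581, so τ_n = 0.220219.
Rearranging for μ₀: μ₀ = (μ_n·τ_n − τ_data·x̄)/τ₀ = (-2.4647·0.220219 − 0.209581·-1.6) / 0.010638 = -0.207444/0.010638 ≈ -19.5.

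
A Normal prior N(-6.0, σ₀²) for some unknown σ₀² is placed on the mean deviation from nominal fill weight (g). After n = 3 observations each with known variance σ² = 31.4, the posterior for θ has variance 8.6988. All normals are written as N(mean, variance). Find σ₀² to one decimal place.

σ₀² = 51.5

Posterior precision equals prior precision plus data precision: 1/σ_n² = 1/σ₀² + n/σ².
So 1/σ₀² = 1/8.6988 − 3/31.4 = 0.114958 − 0.095541 = 0.019417.
Hence σ₀² = 1/0.019417 ≈ 51.5.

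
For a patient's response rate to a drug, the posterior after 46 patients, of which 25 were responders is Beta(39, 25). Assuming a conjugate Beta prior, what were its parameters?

Beta is conjugate to the binomial likelihood: posterior = Beta(α+s, β+f).
So α = 39 − 25 = 14 and β = 25 − 21 = 4.

Beta(14, 4)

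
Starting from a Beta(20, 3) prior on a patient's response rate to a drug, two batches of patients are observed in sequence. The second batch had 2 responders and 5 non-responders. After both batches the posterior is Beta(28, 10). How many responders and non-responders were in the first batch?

Sequential conjugate updates are equivalent to a single update on the pooled data, so total successes = posterior α − prior α and total failures = posterior β − prior β.
Total across both batches: 28−20=8 responders, 10−3=7 non-responders.
Subtract the second batch: 8−2=6 responders and 7−5=2 non-responders.

6 responders and 2 non-responders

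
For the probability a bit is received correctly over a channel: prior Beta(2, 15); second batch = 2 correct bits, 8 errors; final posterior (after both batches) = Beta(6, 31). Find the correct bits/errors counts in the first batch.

Because Beta–binomial updating is additive in the counts, the combined data contributed (α_post−α_prior, β_post−β_prior) successes and failures.
Total across both batches: 6−2=4 correct bits, 31−15=16 errors.
Subtract the second batch: 4−2=2 correct bits and 16−8=8 errors.

2 correct bits and 8 errors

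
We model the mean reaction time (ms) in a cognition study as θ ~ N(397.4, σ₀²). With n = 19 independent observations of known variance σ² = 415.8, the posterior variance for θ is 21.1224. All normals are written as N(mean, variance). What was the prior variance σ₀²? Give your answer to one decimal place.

Posterior precision equals prior precision plus data precision: 1/σ_n² = 1/σ₀² + n/σ².
So 1/σ₀² = 1/21.1224 − 19/415.8 = 0.047343 − 0.045695 = 0.001648.
Hence σ₀² = 1/0.001648 ≈ 606.8.

σ₀² = 606.8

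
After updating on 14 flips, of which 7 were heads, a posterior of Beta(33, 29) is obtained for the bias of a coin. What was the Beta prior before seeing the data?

Beta(26, 22)

A Beta(a, b) prior with s successes and f failures in binomial data gives a Beta(a+s, b+f) posterior.
Subtract the data counts: 33−7=26, 29−7=22.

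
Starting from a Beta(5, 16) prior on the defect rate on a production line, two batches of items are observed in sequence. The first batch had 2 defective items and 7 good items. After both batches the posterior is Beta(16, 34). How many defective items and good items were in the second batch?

9 defective items and 11 good items

Because Beta–binomial updating is additive in the counts, the combined data contributed (α_post−α_prior, β_post−β_prior) successes and failures.
Total across both batches: 16−5=11 defective items, 34−16=18 good items.
Subtract the first batch: 11−2=9 defective items and 18−7=11 good items.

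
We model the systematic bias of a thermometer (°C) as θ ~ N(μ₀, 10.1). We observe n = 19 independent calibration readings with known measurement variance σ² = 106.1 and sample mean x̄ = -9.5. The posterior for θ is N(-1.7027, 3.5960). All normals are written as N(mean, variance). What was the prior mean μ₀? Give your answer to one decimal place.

The posterior mean is a precision-weighted average: μ_n = (τ₀μ₀ + τ_data·x̄)/(τ₀+τ_data), with τ₀=1/σ₀² and τ_data=n/σ².
Here τ₀ = 1/10.1 = 0.099010 and τ_data = 19/106.1 = 0.179076, so τ_n = 0.278086.
Rearranging for μ₀: μ₀ = (μ_n·τ_n − τ_data·x̄)/τ₀ = (-1.7027·0.278086 − 0.179076·-9.5) / 0.099010 = 1.227725/0.099010 ≈ 12.4.

μ₀ = 12.4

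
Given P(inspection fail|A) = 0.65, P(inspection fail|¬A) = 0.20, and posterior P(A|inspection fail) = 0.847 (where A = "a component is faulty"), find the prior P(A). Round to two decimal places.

P(A) = 0.63

Bayes' rule in odds form gives O(A|E) = O(A)·[P(E|A)/P(E|¬A)], hence O(A) = O(A|E)/LR.
Posterior odds = 0.847/(1−0.847) = 5.5359. LR = 0.65/0.20 = 3.2500.
Prior odds = 5.5359/3.2500 = 1.7034, so P(A) = 1.7034/(1+1.7034) ≈ 0.63.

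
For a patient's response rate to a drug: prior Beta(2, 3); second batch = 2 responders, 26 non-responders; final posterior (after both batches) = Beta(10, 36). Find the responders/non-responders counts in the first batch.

6 responders and 7 non-responders

Sequential conjugate updates are equivalent to a single update on the pooled data, so total successes = posterior α − prior α and total failures = posterior β − prior β.
Total across both batches: 10−2=8 responders, 36−3=33 non-responders.
Subtract the second batch: 8−2=6 responders and 33−26=7 non-responders.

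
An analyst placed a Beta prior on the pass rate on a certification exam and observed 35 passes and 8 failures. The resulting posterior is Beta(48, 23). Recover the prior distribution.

Under Beta–binomial conjugacy the posterior parameters are (α+s, β+f).
Subtract the data counts: 48−35=13, 23−8=15.

Beta(13, 15)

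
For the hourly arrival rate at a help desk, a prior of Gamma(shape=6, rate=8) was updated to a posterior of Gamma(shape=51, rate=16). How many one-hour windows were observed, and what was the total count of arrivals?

n = 8 one-hour windows with total 45 arrivals

A Gamma(α, β) prior (rate parametrization) on a Poisson rate with n observations summing to S gives posterior Gamma(α+S, β+n).
Matching: Σxᵢ = 51 − 6 = 45 and n = 16 − 8 = 8.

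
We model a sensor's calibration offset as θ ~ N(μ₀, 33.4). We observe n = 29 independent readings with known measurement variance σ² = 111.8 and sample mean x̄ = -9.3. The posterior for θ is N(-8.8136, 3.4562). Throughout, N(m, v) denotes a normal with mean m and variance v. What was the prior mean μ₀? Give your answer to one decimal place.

μ₀ = -4.6

The posterior mean is a precision-weighted average: μ_n = (τ₀μ₀ + τ_data·x̄)/(τ₀+τ_data), with τ₀=1/σ₀² and τ_data=n/σ².
Here τ₀ = 1/33.4 = 0.029940 and τ_data = 29/111.8 = 0.259392, so τ_n = 0.289332.
Rearranging for μ₀: μ₀ = (μ_n·τ_n − τ_data·x̄)/τ₀ = (-8.8136·0.289332 − 0.259392·-9.3) / 0.029940 = -0.137711/0.029940 ≈ -4.6.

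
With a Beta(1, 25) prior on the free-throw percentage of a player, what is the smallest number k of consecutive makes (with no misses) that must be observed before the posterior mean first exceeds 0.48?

k = 23

After k makes and 0 misses the posterior is Beta(1+k, 25), with mean (1+k)/(1+25+k).
Set (1+k)/(26+k) > 0.48 and solve: k > (0.48·26 − 1)/(1 − 0.48) = 22.077.
The smallest integer exceeding 22.077 is 23, and checking k=23: (24)/(49) = 0.4898 > 0.48.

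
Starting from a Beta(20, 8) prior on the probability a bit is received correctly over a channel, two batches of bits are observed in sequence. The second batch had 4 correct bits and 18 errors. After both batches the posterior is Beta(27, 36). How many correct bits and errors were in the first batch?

3 correct bits and 10 errors

Sequential conjugate updates are equivalent to a single update on the pooled data, so total successes = posterior α − prior α and total failures = posterior β − prior β.
Total across both batches: 27−20=7 correct bits, 36−8=28 errors.
Subtract the second batch: 7−4=3 correct bits and 28−18=10 errors.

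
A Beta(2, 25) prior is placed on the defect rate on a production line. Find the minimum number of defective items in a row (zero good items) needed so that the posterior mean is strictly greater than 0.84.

k = 130

After k defective items and 0 good items the posterior is Beta(2+k, 25), with mean (2+k)/(2+25+k).
Set (2+k)/(27+k) > 0.84 and solve: k > (0.84·27 − 2)/(1 − 0.84) = 129.250.
The smallest integer exceeding 129.250 is 130.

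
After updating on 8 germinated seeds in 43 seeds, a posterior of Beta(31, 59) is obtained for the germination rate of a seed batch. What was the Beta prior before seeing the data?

Beta(23, 24)

Beta is conjugate to the binomial likelihood: posterior = Beta(a+s, b+f).
Subtract the data counts: 31−8=23, 59−35=24.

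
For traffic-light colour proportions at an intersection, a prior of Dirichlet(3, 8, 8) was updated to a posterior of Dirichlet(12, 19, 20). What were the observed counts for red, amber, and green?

For a Dirichlet(α) prior with multinomial counts c, the posterior is Dirichlet(α + c) componentwise.
Counts are posterior − prior componentwise: 12−3=9, 19−8=11, 20−8=12.

counts (9, 11, 12)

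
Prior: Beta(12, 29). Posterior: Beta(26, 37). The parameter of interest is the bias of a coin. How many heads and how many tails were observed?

14 heads and 8 tails

A Beta(a, b) prior with s successes and f failures in binomial data gives a Beta(a+s, b+f) posterior.
So s = 26 − 12 = 14 and f = 37 − 29 = 8.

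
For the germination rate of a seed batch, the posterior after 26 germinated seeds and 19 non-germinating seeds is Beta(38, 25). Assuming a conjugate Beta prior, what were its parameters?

Under Beta–binomial conjugacy the posterior parameters are (a+s, b+f).
So a = 38 − 26 = 12 and b = 25 − 19 = 6.

Beta(12, 6)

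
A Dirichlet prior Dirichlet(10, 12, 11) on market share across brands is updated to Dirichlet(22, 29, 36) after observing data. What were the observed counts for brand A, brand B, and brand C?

For a Dirichlet(α) prior with multinomial counts c, the posterior is Dirichlet(α + c) componentwise.
Counts are posterior − prior componentwise: 22−10=12, 29−12=17, 36−11=25.

counts (12, 17, 25)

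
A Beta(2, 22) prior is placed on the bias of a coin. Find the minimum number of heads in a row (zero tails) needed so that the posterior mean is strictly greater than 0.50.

After k heads and 0 tails the posterior is Beta(2+k, 22), with mean (2+k)/(2+22+k).
Set (2+k)/(24+k) > 0.50 and solve: k > (0.50·24 − 2)/(1 − 0.50) = 20.000.
The smallest integer exceeding 20.000 is 21, and checking k=21: (23)/(45) = 0.5111 > 0.50.

k = 21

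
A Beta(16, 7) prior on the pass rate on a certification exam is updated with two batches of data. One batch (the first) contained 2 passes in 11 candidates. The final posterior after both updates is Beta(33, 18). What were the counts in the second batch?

15 passes and 2 failures

Sequential conjugate updates are equivalent to a single update on the pooled data, so total successes = posterior α − prior α and total failures = posterior β − prior β.
Total across both batches: 33−16=17 passes, 18−7=11 failures.
Subtract the first batch: 17−2=15 passes and 11−9=2 failures.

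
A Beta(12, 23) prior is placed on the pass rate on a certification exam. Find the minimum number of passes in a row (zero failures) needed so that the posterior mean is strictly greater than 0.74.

k = 54

After k passes and 0 failures the posterior is Beta(12+k, 23), with mean (12+k)/(12+23+k).
Set (12+k)/(35+k) > 0.74 and solve: k > (0.74·35 − 12)/(1 − 0.74) = 53.462.
The smallest integer exceeding 53.462 is 54, and checking k=54: (66)/(89) = 0.7416 > 0.74.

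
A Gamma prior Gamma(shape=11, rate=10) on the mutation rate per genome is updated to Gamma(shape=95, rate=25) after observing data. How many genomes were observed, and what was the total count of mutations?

A Gamma(α, β) prior (rate parametrization) on a Poisson rate with n observations summing to S gives posterior Gamma(α+S, β+n).
Matching: Σxᵢ = 95 − 11 = 84 and n = 25 − 10 = 15.

n = 15 genomes with total 84 mutations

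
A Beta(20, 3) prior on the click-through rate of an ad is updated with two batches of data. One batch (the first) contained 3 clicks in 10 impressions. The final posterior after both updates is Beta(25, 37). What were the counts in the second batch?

Because Beta–binomial updating is additive in the counts, the combined data contributed (α_post−α_prior, β_post−β_prior) successes and failures.
Total across both batches: 25−20=5 clicks, 37−3=34 non-clicks.
Subtract the first batch: 5−3=2 clicks and 34−7=27 non-clicks.

2 clicks and 27 non-clicks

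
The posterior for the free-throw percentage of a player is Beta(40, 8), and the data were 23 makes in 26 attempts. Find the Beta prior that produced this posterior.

Beta(17, 5)

Under Beta–binomial conjugacy the posterior parameters are (α+s, β+f).
Subtract the data counts: 40−23=17, 8−3=5.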